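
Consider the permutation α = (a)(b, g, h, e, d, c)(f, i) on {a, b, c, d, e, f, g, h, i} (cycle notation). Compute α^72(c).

c

c lies in the 6-cycle (b, g, h, e, d, c).
Powers repeat with period 6 on this cycle, and 72 mod 6 = 0, so α^72(c) = α^0(c).
So α^72(c) = c.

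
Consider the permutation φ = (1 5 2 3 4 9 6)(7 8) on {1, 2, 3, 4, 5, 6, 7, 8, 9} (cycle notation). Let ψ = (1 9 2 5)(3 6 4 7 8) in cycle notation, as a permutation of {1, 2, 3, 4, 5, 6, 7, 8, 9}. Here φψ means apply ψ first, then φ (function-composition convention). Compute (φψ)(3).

ψ(3) = 6, then φ(6) = 1; composing gives (φψ)(3) = 1.

1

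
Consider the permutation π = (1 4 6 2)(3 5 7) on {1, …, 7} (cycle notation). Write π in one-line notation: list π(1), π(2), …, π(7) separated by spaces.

Reading each image from the cycles: 1↦4, 2↦1, 3↦5, 4↦6, 5↦7, 6↦2, 7↦3.
So the one-line form is 4 1 5 6 7 2 3.

4 1 5 6 7 2 3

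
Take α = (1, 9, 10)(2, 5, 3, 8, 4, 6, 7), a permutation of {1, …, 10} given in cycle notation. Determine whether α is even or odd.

The cycle lengths are 7, 3.
A cycle is odd iff its length is even; α has 0 even-length cycles, so sgn(α) = (−1)^0 and α is even.

even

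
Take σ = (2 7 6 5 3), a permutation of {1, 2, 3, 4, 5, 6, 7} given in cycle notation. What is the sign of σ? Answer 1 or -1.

1

The cycle lengths are 5, 1, 1.
A cycle of length ℓ contributes ℓ−1 transpositions, so σ is a product of 4 transpositions — even.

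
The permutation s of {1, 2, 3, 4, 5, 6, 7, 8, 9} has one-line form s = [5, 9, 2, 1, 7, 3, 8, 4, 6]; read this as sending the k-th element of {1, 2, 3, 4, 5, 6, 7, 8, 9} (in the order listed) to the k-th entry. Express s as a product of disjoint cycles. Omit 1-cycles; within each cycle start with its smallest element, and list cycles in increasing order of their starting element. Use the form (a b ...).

From 1: 1 → 5 → 7 → 8 → 4 → 1, closing the cycle (1 5 7 8 4).
Continuing from each remaining unvisited element yields (1 5 7 8 4)(2 9 6 3).

(1 5 7 8 4)(2 9 6 3)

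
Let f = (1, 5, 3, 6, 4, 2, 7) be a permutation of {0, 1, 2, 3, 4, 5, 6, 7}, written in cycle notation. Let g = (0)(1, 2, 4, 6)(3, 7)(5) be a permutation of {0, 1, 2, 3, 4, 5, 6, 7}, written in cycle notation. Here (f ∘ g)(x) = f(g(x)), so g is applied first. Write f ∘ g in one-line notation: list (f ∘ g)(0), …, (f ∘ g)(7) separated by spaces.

0 7 2 1 4 3 5 6

For each element, apply g then f: 0 → 0 → 0; 1 → 2 → 7; 2 → 4 → 2; 3 → 7 → 1; 4 → 6 → 4; 5 → 5 → 3; 6 → 1 → 5; 7 → 3 → 6.
So f ∘ g in one-line form is 0 7 2 1 4 3 5 6.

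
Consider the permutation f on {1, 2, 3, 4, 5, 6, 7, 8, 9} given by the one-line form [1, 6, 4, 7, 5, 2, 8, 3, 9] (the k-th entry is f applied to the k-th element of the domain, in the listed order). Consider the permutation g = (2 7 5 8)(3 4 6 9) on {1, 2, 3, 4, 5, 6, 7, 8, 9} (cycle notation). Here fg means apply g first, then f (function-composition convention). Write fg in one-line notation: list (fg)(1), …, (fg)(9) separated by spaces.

For each element, apply g then f: 1 → 1 → 1; 2 → 7 → 8; 3 → 4 → 7; 4 → 6 → 2; 5 → 8 → 3; 6 → 9 → 9; 7 → 5 → 5; 8 → 2 → 6; 9 → 3 → 4.
So fg in one-line form is 1 8 7 2 3 9 5 6 4.

1 8 7 2 3 9 5 6 4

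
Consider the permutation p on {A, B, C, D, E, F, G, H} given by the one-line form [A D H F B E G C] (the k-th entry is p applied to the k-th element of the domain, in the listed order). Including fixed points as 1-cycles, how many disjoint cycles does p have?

4

The cycle decomposition is (A)(B, D, F, E)(C, H)(G), which has 4 cycles (counting 1-cycles).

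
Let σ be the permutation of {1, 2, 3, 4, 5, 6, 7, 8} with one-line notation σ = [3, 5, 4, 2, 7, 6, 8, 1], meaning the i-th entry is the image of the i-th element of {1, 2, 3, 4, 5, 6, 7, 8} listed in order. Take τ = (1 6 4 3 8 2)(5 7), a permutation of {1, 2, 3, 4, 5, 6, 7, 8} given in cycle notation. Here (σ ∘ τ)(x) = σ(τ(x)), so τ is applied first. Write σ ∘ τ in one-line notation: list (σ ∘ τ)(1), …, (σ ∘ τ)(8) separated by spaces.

(σ ∘ τ)(x) = σ(τ(x)). Computing each image: σ(τ(1)) = σ(6) = 6, σ(τ(2)) = σ(1) = 3, σ(τ(3)) = σ(8) = 1, σ(τ(4)) = σ(3) = 4, σ(τ(5)) = σ(7) = 8, σ(τ(6)) = σ(4) = 2, σ(τ(7)) = σ(5) = 7, σ(τ(8)) = σ(2) = 5.
Hence σ ∘ τ = [6 3 1 4 8 2 7 5].

6 3 1 4 8 2 7 5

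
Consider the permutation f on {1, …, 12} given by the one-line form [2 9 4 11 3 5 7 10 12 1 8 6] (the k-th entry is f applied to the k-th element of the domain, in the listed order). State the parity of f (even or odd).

In disjoint-cycle form the cycle lengths are 11, 1.
A cycle of length ℓ contributes ℓ−1 transpositions, so f is a product of 10 transpositions — even.

even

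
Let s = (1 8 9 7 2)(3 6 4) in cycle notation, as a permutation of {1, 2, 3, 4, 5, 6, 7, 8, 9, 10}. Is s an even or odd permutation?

The cycle lengths are 5, 3, 1, 1.
A cycle of length ℓ contributes ℓ−1 transpositions, so s is a product of 4 + 2 = 6 transpositions — even.

even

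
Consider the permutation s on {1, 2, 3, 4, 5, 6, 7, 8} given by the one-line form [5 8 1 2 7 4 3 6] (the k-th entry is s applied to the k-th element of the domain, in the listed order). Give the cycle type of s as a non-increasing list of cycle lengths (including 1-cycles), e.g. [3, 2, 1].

[4, 4]

The disjoint cycles are (1, 5, 7, 3)(2, 8, 6, 4), with lengths 4, 4 in non-increasing order.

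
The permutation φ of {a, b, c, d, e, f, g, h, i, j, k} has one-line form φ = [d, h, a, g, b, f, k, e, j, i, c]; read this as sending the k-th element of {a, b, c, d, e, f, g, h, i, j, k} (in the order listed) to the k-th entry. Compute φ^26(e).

Tracing e → b → … returns to e after 3 steps, so e lies in a 3-cycle (b, h, e).
Powers repeat with period 3 on this cycle, and 26 mod 3 = 2, so φ^26(e) = φ^2(e).
Advancing 2 steps from e: e → b → h.

h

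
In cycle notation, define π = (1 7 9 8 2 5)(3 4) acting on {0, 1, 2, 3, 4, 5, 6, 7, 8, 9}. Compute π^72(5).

5

5 lies in the 6-cycle (1 7 9 8 2 5).
Powers repeat with period 6 on this cycle, and 72 mod 6 = 0, so π^72(5) = π^0(5).
So π^72(5) = 5.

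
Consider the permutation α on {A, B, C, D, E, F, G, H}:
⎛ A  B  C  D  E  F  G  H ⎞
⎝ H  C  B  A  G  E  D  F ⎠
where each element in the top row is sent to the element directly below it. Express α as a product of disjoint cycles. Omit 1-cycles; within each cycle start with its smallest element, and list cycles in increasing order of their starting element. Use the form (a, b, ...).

(A, H, F, E, G, D)(B, C)

Start at A and follow images: A → H → F → E → G → D → A, giving the cycle (A, H, F, E, G, D).
Repeating from the next unused element and collecting all non-trivial cycles gives (A, H, F, E, G, D)(B, C).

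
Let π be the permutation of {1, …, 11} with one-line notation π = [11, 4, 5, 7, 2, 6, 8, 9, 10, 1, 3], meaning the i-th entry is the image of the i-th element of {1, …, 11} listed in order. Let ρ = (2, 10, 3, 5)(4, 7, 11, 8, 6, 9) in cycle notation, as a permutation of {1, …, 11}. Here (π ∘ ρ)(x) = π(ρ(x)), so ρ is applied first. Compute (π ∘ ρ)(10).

First apply ρ: ρ(10) = 3, then π(3) = 5. Thus (π ∘ ρ)(10) = 5.

5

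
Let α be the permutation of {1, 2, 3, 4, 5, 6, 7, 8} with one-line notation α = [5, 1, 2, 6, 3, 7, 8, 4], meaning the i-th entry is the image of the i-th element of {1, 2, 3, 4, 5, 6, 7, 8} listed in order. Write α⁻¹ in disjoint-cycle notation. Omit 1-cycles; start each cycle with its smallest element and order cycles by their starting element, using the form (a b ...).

(1 2 3 5)(4 8 7 6)

The cycle decomposition of α is (1 5 3 2)(4 6 7 8).
Reversing each cycle (and rotating so the smallest element leads) gives α⁻¹ = (1 2 3 5)(4 8 7 6).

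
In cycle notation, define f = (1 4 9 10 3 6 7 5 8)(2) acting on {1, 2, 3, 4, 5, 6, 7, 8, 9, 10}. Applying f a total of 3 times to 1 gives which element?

1 lies in the 9-cycle (1 4 9 10 3 6 7 5 8).
Advancing 3 steps from 1: 1 → 4 → 9 → 10.

10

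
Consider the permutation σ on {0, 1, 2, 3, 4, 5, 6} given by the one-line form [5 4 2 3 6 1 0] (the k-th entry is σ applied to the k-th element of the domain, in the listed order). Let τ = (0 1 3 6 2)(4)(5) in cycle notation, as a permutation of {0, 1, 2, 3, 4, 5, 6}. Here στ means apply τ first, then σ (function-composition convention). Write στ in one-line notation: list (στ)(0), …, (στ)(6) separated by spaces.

4 3 5 0 6 1 2

(στ)(x) = σ(τ(x)). Computing each image: σ(τ(0)) = σ(1) = 4, σ(τ(1)) = σ(3) = 3, σ(τ(2)) = σ(0) = 5, σ(τ(3)) = σ(6) = 0, σ(τ(4)) = σ(4) = 6, σ(τ(5)) = σ(5) = 1, σ(τ(6)) = σ(2) = 2.
Hence στ = [4 3 5 0 6 1 2].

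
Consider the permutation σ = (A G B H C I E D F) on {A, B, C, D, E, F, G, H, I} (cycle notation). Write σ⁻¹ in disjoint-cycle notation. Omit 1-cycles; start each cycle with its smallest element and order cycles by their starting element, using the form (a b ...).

The inverse reverses each cycle.
After reversing and putting each cycle's least element first, σ⁻¹ = (A F D E I C H B G).

(A F D E I C H B G)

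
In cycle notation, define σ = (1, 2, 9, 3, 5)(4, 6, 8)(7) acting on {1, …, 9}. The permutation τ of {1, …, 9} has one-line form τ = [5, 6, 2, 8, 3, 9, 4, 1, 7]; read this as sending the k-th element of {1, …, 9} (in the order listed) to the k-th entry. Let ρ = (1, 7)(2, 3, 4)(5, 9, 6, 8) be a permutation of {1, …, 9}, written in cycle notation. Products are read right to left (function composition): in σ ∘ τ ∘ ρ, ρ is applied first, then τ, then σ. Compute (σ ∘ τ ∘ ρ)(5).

7

Apply the permutations in order: ρ(5) = 9, then τ(9) = 7, then σ(7) = 7. So (σ ∘ τ ∘ ρ)(5) = 7.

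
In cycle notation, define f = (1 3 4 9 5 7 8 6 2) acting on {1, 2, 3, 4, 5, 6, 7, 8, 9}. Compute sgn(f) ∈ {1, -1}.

The cycle lengths are 9.
A cycle of length ℓ contributes ℓ−1 transpositions, so f is a product of 8 transpositions — even.

1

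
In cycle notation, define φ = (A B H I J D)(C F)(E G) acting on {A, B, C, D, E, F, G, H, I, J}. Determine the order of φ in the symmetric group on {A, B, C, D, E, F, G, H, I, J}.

6

The cycle type of φ is (6, 2, 2).
Since disjoint cycles commute, ord(φ) = lcm(6, 2, 2) = 6.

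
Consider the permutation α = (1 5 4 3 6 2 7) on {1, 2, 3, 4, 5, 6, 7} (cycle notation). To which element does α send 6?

6 appears in (1 5 4 3 6 2 7); the next entry (wrapping around) is 2.

2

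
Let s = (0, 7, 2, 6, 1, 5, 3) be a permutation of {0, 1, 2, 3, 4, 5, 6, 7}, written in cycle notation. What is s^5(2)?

2 lies in the 7-cycle (0, 7, 2, 6, 1, 5, 3).
Advancing 5 steps from 2: 2 → 6 → 1 → 5 → 3 → 0.

0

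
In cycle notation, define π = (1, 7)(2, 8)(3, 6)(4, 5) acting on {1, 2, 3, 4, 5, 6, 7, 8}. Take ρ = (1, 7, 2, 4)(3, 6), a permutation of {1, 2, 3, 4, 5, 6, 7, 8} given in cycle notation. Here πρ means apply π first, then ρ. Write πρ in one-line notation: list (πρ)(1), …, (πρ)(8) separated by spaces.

2 8 3 5 1 6 7 4

(πρ)(x) = ρ(π(x)). Computing each image: ρ(π(1)) = ρ(7) = 2, ρ(π(2)) = ρ(8) = 8, ρ(π(3)) = ρ(6) = 3, ρ(π(4)) = ρ(5) = 5, ρ(π(5)) = ρ(4) = 1, ρ(π(6)) = ρ(3) = 6, ρ(π(7)) = ρ(1) = 7, ρ(π(8)) = ρ(2) = 4.
Hence πρ = [2 8 3 5 1 6 7 4].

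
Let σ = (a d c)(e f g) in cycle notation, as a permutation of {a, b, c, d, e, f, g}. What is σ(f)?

f appears in (e f g); the next entry (wrapping around) is g.

g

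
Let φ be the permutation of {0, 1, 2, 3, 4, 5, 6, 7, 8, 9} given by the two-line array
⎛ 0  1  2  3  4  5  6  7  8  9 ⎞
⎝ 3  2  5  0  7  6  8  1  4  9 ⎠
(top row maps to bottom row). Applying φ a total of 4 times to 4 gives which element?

Tracing 4 → 7 → … returns to 4 after 7 steps, so 4 lies in a 7-cycle (1, 2, 5, 6, 8, 4, 7).
Stepping 4 places around the cycle: 4 → 7 → 1 → 2 → 5.

5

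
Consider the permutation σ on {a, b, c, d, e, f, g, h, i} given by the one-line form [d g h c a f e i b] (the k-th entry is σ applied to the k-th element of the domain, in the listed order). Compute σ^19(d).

i

Tracing d → c → … returns to d after 8 steps, so d lies in an 8-cycle (a d c h i b g e).
Powers repeat with period 8 on this cycle, and 19 mod 8 = 3, so σ^19(d) = σ^3(d).
Stepping 3 places around the cycle: d → c → h → i.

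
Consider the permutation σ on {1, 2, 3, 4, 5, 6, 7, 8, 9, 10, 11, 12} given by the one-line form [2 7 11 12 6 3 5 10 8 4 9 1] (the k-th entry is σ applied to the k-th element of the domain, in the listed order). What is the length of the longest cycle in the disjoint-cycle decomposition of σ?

12

Decomposing into disjoint cycles gives (1 2 7 5 6 3 11 9 8 10 4 12); the longest has length 12.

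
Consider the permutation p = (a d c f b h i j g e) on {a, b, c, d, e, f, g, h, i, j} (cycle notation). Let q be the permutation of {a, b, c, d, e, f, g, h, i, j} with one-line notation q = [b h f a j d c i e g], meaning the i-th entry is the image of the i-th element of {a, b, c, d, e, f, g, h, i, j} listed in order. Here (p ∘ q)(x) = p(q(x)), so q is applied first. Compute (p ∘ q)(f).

First apply q: q(f) = d, then p(d) = c. Thus (p ∘ q)(f) = c.

c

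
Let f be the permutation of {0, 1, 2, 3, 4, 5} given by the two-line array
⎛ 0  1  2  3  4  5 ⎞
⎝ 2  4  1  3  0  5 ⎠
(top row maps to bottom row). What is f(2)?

1

The entry below 2 in the array is 1, so f(2) = 1.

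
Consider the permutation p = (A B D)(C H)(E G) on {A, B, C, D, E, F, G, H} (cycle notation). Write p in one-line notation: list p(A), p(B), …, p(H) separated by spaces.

Reading each image from the cycles: A→B, B→D, C→H, D→A, E→G, F→F, G→E, H→C.
So the one-line form is B D H A G F E C.

B D H A G F E C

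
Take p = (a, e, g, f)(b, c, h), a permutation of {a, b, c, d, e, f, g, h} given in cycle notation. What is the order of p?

The cycle type of p is (4, 3, 1).
The order of p is the least common multiple of its cycle lengths: lcm(4, 3) = 12.

12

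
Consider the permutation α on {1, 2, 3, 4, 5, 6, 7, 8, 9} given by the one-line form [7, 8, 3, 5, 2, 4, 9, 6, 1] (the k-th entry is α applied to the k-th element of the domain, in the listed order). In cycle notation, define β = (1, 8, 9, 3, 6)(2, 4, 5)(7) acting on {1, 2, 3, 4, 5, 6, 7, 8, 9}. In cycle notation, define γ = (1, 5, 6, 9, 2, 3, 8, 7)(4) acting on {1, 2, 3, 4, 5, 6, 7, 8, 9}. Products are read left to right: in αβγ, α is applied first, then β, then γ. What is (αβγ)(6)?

6

(αβγ)(6) = γ(β(α(6))). α(6) = 4, then β(4) = 5, then γ(5) = 6, so the result is 6.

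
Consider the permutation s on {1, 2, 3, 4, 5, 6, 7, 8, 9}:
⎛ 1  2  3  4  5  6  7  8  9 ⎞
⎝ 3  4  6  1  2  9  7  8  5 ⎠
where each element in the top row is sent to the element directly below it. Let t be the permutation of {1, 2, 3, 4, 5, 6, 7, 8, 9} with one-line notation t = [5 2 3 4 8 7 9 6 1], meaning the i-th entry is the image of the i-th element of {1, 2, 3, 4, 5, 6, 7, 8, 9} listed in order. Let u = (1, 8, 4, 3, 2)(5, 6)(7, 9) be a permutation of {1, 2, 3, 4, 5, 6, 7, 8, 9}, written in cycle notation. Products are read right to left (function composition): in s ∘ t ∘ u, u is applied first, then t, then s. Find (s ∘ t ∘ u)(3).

4

Apply the permutations in order: u(3) = 2, then t(2) = 2, then s(2) = 4. So (s ∘ t ∘ u)(3) = 4.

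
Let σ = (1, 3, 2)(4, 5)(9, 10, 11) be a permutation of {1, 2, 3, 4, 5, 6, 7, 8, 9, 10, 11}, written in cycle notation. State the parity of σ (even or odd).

The cycle lengths are 3, 3, 2, 1, 1, 1.
A cycle is odd iff its length is even; σ has 1 even-length cycle, so sgn(σ) = (−1)^1 and σ is odd.

odd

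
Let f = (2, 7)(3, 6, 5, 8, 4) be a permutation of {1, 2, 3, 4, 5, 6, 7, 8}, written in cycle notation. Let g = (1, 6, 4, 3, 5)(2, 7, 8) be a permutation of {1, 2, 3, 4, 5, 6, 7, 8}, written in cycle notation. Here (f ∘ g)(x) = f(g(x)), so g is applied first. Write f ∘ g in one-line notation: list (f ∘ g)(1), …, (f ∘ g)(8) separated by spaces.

5 2 8 6 1 3 4 7

Chase each element through g then f: 1 → 6 → 5; 2 → 7 → 2; 3 → 5 → 8; 4 → 3 → 6; 5 → 1 → 1; 6 → 4 → 3; 7 → 8 → 4; 8 → 2 → 7.
Collecting the images, f ∘ g = [5 2 8 6 1 3 4 7].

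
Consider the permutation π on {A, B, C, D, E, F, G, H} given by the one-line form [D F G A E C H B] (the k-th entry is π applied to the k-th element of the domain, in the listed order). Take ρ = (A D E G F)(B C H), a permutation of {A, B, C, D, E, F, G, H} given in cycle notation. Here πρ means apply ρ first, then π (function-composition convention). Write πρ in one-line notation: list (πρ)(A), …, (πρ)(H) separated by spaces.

For each element, apply ρ then π: A → D → A; B → C → G; C → H → B; D → E → E; E → G → H; F → A → D; G → F → C; H → B → F.
So πρ in one-line form is A G B E H D C F.

A G B E H D C F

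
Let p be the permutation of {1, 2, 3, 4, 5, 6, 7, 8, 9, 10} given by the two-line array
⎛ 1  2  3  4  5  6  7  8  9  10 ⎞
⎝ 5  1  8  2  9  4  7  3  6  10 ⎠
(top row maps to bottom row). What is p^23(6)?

Tracing 6 → 4 → … returns to 6 after 6 steps, so 6 lies in a 6-cycle (1 5 9 6 4 2).
On a 6-cycle, p^6 is the identity, so p^23 = p^5 there (23 ≡ 5 mod 6).
Advancing 5 steps from 6: 6 → 4 → 2 → 1 → 5 → 9.

9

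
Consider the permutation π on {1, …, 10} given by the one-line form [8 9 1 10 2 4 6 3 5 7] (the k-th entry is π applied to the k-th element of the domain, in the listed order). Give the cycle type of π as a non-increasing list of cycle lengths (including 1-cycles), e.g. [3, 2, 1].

The disjoint cycles are (1, 8, 3)(2, 9, 5)(4, 10, 7, 6), with lengths 4, 3, 3 in non-increasing order.

[4, 3, 3]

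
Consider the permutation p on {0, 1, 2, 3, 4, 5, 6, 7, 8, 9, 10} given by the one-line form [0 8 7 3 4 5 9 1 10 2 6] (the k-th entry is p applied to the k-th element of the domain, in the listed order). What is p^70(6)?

Tracing 6 → 9 → … returns to 6 after 7 steps, so 6 lies in a 7-cycle (1 8 10 6 9 2 7).
Powers repeat with period 7 on this cycle, and 70 mod 7 = 0, so p^70(6) = p^0(6).
So p^70(6) = 6.

6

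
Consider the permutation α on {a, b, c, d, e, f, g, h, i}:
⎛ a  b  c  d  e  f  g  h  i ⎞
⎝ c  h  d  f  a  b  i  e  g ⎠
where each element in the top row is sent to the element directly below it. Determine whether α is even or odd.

In disjoint-cycle form the cycle lengths are 7, 2.
A cycle of length ℓ contributes ℓ−1 transpositions, so α is a product of 6 + 1 = 7 transpositions — odd.

odd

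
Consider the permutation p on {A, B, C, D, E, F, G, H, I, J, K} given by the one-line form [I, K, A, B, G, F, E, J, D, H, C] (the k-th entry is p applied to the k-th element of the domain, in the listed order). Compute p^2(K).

Tracing K → C → … returns to K after 6 steps, so K lies in a 6-cycle (A I D B K C).
Stepping 2 places around the cycle: K → C → A.

A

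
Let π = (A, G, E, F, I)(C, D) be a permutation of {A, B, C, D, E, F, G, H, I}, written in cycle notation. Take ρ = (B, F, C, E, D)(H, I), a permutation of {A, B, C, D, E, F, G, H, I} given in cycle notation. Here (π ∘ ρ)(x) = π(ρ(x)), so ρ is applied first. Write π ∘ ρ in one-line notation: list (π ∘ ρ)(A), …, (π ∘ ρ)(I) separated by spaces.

(π ∘ ρ)(x) = π(ρ(x)). Computing each image: π(ρ(A)) = π(A) = G, π(ρ(B)) = π(F) = I, π(ρ(C)) = π(E) = F, π(ρ(D)) = π(B) = B, π(ρ(E)) = π(D) = C, π(ρ(F)) = π(C) = D, π(ρ(G)) = π(G) = E, π(ρ(H)) = π(I) = A, π(ρ(I)) = π(H) = H.
Hence π ∘ ρ = [G I F B C D E A H].

G I F B C D E A H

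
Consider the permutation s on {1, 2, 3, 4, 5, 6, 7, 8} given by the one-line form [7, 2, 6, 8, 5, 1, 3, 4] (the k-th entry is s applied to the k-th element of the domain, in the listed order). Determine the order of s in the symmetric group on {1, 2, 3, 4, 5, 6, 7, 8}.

4

Writing s as disjoint cycles, the cycle lengths are 4, 2, 1, 1.
The order of s is the least common multiple of its cycle lengths: lcm(4, 2) = 4.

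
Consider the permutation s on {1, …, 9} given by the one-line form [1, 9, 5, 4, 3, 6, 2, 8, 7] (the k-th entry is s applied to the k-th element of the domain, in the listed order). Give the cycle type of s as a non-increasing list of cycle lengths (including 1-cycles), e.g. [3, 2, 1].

[3, 2, 1, 1, 1, 1]

The disjoint cycles are (1)(2, 9, 7)(3, 5)(4)(6)(8), with lengths 3, 2, 1, 1, 1, 1 in non-increasing order.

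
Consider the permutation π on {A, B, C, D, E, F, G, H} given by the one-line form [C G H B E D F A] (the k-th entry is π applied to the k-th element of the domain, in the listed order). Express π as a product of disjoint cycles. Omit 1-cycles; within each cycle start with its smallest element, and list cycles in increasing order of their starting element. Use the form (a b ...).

Iterating π from A gives A → C → H → A; that is the 3-cycle (A C H).
Continuing from each remaining unvisited element yields (A C H)(B G F D).

(A C H)(B G F D)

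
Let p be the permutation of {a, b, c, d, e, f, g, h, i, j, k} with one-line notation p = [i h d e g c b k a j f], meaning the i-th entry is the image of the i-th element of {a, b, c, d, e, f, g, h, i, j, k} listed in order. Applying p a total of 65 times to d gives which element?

Tracing d → e → … returns to d after 8 steps, so d lies in an 8-cycle (b h k f c d e g).
Since the cycle has length 8, p^65 acts on it the same as p^1 (65 mod 8 = 1).
Stepping 1 place around the cycle: d → e.

e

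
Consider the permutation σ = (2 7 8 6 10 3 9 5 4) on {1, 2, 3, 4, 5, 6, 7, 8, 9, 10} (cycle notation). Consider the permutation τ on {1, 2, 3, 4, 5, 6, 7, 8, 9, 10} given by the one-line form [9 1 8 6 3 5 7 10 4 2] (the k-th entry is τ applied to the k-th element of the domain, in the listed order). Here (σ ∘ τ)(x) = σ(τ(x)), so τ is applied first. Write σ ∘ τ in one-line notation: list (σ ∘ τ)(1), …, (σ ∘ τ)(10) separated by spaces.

For each element, apply τ then σ: 1 → 9 → 5; 2 → 1 → 1; 3 → 8 → 6; 4 → 6 → 10; 5 → 3 → 9; 6 → 5 → 4; 7 → 7 → 8; 8 → 10 → 3; 9 → 4 → 2; 10 → 2 → 7.
So σ ∘ τ in one-line form is 5 1 6 10 9 4 8 3 2 7.

5 1 6 10 9 4 8 3 2 7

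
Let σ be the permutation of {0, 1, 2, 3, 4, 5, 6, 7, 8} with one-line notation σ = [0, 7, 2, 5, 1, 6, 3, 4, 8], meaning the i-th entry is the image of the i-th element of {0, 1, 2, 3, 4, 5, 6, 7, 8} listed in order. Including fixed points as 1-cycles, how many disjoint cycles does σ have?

The cycle decomposition is (0)(1, 7, 4)(2)(3, 5, 6)(8), which has 5 cycles (counting 1-cycles).

5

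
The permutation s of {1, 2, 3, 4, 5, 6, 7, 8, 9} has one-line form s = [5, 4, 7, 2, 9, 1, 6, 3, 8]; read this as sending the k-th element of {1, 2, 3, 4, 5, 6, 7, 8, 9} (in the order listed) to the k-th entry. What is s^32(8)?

1

Tracing 8 → 3 → … returns to 8 after 7 steps, so 8 lies in a 7-cycle (1 5 9 8 3 7 6).
Since the cycle has length 7, s^32 acts on it the same as s^4 (32 mod 7 = 4).
Advancing 4 steps from 8: 8 → 3 → 7 → 6 → 1.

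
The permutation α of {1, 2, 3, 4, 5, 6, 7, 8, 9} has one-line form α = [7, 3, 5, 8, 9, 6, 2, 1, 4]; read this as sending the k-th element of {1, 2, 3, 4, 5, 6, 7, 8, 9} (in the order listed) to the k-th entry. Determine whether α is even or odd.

odd

In disjoint-cycle form the cycle lengths are 8, 1.
A cycle of length ℓ contributes ℓ−1 transpositions, so α is a product of 7 transpositions — odd.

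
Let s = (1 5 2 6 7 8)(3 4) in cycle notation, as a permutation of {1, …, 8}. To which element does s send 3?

4

In the cycle (3 4), 3 is followed by 4, so s(3) = 4.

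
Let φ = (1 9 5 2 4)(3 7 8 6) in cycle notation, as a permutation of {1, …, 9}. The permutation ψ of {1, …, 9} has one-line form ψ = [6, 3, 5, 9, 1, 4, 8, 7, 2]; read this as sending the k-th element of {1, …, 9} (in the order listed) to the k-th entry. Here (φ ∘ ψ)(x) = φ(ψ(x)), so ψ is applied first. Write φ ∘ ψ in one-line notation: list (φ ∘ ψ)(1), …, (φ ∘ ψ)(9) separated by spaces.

3 7 2 5 9 1 6 8 4

For each element, apply ψ then φ: 1 → 6 → 3; 2 → 3 → 7; 3 → 5 → 2; 4 → 9 → 5; 5 → 1 → 9; 6 → 4 → 1; 7 → 8 → 6; 8 → 7 → 8; 9 → 2 → 4.
So φ ∘ ψ in one-line form is 3 7 2 5 9 1 6 8 4.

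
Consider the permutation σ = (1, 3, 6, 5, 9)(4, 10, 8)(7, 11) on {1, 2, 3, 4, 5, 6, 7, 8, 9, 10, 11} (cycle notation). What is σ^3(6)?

6 lies in the 5-cycle (1, 3, 6, 5, 9).
Stepping 3 places around the cycle: 6 → 5 → 9 → 1.

1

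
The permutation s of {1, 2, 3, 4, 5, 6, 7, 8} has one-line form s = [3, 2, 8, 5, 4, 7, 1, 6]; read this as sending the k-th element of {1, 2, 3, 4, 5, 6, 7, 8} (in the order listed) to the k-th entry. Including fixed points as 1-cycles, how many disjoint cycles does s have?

The cycle decomposition is (1 3 8 6 7)(2)(4 5), which has 3 cycles (counting 1-cycles).

3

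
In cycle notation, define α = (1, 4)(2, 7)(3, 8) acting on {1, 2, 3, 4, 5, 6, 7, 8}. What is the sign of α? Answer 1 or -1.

-1

The cycle lengths are 2, 2, 2, 1, 1.
A cycle of length ℓ contributes ℓ−1 transpositions, so α is a product of 1 + 1 + 1 = 3 transpositions — odd.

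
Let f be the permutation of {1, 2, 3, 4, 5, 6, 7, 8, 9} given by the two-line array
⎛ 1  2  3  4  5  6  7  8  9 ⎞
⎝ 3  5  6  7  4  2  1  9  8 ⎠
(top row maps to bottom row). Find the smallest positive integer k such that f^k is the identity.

14

Writing f as disjoint cycles, the cycle lengths are 7, 2.
Since disjoint cycles commute, ord(f) = lcm(7, 2) = 14.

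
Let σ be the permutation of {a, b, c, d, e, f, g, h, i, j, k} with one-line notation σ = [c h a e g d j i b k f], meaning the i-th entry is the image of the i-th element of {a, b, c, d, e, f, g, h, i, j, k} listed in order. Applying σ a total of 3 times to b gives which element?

Tracing b → h → … returns to b after 3 steps, so b lies in a 3-cycle (b h i).
Powers repeat with period 3 on this cycle, and 3 mod 3 = 0, so σ^3(b) = σ^0(b).
So σ^3(b) = b.

b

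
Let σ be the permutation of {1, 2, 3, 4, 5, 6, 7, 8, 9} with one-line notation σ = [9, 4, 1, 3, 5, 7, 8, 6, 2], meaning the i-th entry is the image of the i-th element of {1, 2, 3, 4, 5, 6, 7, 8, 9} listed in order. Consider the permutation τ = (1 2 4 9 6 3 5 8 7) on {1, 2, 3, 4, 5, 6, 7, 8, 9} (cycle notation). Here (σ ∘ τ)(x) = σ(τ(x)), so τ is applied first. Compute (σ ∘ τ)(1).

First apply τ: τ(1) = 2, then σ(2) = 4. Thus (σ ∘ τ)(1) = 4.

4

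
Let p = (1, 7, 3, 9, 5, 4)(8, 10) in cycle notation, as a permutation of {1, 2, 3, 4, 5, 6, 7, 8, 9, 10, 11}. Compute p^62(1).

3

1 lies in the 6-cycle (1, 7, 3, 9, 5, 4).
Since the cycle has length 6, p^62 acts on it the same as p^2 (62 mod 6 = 2).
Stepping 2 places around the cycle: 1 → 7 → 3.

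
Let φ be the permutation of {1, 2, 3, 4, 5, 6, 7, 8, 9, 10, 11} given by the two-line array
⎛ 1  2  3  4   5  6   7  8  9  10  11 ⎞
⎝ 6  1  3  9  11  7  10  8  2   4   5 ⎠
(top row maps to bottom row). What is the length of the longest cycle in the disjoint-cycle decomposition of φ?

7

Decomposing into disjoint cycles gives (1, 6, 7, 10, 4, 9, 2)(5, 11); the longest has length 7.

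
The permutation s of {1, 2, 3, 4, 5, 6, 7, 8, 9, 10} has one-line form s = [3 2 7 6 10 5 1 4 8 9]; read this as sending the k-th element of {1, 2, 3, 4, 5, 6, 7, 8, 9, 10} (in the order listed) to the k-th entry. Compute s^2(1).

7

Tracing 1 → 3 → … returns to 1 after 3 steps, so 1 lies in a 3-cycle (1, 3, 7).
Stepping 2 places around the cycle: 1 → 3 → 7.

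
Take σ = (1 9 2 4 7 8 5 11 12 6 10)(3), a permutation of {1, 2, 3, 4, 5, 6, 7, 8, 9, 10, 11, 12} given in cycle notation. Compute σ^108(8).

4

8 lies in the 11-cycle (1 9 2 4 7 8 5 11 12 6 10).
Powers repeat with period 11 on this cycle, and 108 mod 11 = 9, so σ^108(8) = σ^9(8).
Advancing 9 steps from 8: 8 → 5 → 11 → 12 → 6 → 10 → 1 → 9 → 2 → 4.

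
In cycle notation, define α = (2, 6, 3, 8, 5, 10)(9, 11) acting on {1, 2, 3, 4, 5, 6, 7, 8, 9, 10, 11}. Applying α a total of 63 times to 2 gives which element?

8

2 lies in the 6-cycle (2, 6, 3, 8, 5, 10).
Powers repeat with period 6 on this cycle, and 63 mod 6 = 3, so α^63(2) = α^3(2).
Advancing 3 steps from 2: 2 → 6 → 3 → 8.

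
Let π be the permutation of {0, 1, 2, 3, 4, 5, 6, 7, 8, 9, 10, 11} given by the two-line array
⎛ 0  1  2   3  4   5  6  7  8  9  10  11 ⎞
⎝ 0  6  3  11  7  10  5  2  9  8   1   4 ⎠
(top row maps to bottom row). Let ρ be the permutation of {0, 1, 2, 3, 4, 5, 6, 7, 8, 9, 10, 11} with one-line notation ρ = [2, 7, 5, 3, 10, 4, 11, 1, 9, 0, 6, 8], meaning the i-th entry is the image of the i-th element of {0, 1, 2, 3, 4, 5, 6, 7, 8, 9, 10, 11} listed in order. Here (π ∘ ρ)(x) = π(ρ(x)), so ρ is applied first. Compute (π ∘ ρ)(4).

1

ρ(4) = 10, then π(10) = 1; composing gives (π ∘ ρ)(4) = 1.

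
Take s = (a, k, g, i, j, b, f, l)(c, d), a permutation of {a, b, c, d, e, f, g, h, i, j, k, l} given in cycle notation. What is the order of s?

8

The cycle type of s is (8, 2, 1, 1).
Since disjoint cycles commute, ord(s) = lcm(8, 2) = 8.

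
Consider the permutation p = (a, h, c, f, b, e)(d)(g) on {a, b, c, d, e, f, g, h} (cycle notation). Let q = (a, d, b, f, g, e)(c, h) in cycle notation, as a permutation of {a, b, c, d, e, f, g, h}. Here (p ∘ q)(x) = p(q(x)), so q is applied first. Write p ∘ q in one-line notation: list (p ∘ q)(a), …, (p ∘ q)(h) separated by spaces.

For each element, apply q then p: a → d → d; b → f → b; c → h → c; d → b → e; e → a → h; f → g → g; g → e → a; h → c → f.
Collecting the images, p ∘ q = [d b c e h g a f].

d b c e h g a f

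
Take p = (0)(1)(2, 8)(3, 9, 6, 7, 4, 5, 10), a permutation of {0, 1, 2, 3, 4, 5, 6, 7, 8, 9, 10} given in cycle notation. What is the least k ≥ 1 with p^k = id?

14

The disjoint cycles have lengths 7, 2, 1, 1.
The order is lcm(7, 2) = 14.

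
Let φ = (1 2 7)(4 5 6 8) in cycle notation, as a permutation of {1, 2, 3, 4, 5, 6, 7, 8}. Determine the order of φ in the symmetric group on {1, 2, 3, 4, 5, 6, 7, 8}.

The disjoint cycles have lengths 4, 3, 1.
The order is lcm(4, 3) = 12.

12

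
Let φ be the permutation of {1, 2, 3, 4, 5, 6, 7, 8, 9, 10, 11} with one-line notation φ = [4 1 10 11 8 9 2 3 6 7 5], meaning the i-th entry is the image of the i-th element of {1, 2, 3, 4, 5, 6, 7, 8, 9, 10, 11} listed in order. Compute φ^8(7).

Tracing 7 → 2 → … returns to 7 after 9 steps, so 7 lies in a 9-cycle (1 4 11 5 8 3 10 7 2).
Advancing 8 steps from 7: 7 → 2 → 1 → 4 → 11 → 5 → 8 → 3 → 10.

10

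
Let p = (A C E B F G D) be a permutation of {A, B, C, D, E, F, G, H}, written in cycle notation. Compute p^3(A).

A lies in the 7-cycle (A C E B F G D).
Advancing 3 steps from A: A → C → E → B.

B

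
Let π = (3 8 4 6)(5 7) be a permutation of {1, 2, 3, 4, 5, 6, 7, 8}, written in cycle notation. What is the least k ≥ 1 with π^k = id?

The cycle type of π is (4, 2, 1, 1).
The order of π is the least common multiple of its cycle lengths: lcm(4, 2) = 4.

4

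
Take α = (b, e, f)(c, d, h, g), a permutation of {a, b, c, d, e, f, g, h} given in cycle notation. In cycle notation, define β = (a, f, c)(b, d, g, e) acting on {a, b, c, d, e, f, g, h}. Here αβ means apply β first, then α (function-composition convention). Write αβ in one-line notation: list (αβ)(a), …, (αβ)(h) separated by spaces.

b h a c e d f g

Chase each element through β then α: a → f → b; b → d → h; c → a → a; d → g → c; e → b → e; f → c → d; g → e → f; h → h → g.
Collecting the images, αβ = [b h a c e d f g].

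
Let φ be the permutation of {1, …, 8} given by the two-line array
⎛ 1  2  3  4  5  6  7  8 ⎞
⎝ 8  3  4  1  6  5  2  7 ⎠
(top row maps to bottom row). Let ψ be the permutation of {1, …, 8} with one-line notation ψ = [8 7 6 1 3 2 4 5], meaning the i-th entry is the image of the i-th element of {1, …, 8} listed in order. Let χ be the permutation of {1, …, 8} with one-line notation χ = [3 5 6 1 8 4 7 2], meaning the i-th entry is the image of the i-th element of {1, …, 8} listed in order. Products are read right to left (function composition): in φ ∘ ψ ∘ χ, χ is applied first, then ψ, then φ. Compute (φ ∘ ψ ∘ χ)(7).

1

Apply the permutations in order: χ(7) = 7, then ψ(7) = 4, then φ(4) = 1. So (φ ∘ ψ ∘ χ)(7) = 1.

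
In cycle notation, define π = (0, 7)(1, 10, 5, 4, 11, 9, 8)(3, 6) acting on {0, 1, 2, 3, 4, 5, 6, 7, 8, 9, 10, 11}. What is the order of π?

14

The cycle type of π is (7, 2, 2, 1).
The order is lcm(7, 2, 2) = 14.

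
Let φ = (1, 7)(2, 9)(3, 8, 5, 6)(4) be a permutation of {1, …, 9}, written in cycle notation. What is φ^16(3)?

3 lies in the 4-cycle (3, 8, 5, 6).
Powers repeat with period 4 on this cycle, and 16 mod 4 = 0, so φ^16(3) = φ^0(3).
So φ^16(3) = 3.

3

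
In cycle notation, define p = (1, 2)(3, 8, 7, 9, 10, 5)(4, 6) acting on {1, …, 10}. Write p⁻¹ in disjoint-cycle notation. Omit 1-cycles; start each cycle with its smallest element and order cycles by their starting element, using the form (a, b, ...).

(1, 2)(3, 5, 10, 9, 7, 8)(4, 6)

If p sends a → b within a cycle, p⁻¹ sends b → a; equivalently, reverse each cycle.
Reversing each cycle of p and rotating so the smallest element leads gives (1, 2)(3, 5, 10, 9, 7, 8)(4, 6).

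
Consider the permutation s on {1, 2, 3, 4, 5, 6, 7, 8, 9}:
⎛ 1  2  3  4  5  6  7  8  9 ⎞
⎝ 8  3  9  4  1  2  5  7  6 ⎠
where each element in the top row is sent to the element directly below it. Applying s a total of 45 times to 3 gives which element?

Tracing 3 → 9 → … returns to 3 after 4 steps, so 3 lies in a 4-cycle (2, 3, 9, 6).
Powers repeat with period 4 on this cycle, and 45 mod 4 = 1, so s^45(3) = s^1(3).
Advancing 1 step from 3: 3 → 9.

9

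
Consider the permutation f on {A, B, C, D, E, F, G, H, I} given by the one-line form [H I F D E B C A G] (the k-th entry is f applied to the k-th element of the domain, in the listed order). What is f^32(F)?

I

Tracing F → B → … returns to F after 5 steps, so F lies in a 5-cycle (B, I, G, C, F).
On a 5-cycle, f^5 is the identity, so f^32 = f^2 there (32 ≡ 2 mod 5).
Stepping 2 places around the cycle: F → B → I.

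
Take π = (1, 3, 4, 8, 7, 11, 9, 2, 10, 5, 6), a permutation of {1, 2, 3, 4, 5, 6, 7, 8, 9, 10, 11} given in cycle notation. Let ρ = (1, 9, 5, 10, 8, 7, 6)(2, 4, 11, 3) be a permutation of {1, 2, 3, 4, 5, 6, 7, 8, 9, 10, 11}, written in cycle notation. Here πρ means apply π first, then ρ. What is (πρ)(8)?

First apply π: π(8) = 7, then ρ(7) = 6. Thus (πρ)(8) = 6.

6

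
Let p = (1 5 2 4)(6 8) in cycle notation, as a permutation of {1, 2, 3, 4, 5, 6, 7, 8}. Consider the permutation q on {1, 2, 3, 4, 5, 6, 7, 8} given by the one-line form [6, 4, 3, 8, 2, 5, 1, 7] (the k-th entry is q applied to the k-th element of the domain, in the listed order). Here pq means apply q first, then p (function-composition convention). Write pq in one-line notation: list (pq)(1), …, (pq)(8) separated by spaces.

Chase each element through q then p: 1 → 6 → 8; 2 → 4 → 1; 3 → 3 → 3; 4 → 8 → 6; 5 → 2 → 4; 6 → 5 → 2; 7 → 1 → 5; 8 → 7 → 7.
Collecting the images, pq = [8 1 3 6 4 2 5 7].

8 1 3 6 4 2 5 7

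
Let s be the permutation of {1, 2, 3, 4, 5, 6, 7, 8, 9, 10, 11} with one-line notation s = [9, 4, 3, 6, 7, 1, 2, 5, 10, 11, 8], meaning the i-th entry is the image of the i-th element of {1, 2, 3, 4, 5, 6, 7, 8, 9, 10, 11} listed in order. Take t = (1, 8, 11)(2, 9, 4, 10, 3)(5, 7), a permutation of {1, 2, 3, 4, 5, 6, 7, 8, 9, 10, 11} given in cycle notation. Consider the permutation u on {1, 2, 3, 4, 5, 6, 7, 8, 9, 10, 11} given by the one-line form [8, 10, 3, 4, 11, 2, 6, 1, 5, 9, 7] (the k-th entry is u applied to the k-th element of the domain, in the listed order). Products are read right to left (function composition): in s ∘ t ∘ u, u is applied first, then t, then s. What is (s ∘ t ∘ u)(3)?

Chase 3: u(3) = 3; t(3) = 2; s(2) = 4. Hence (s ∘ t ∘ u)(3) = 4.

4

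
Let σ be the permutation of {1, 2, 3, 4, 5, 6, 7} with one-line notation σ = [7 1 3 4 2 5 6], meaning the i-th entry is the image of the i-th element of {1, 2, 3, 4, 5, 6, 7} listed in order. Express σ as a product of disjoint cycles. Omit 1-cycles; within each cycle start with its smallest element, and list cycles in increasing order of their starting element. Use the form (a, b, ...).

(1, 7, 6, 5, 2)

From 1: 1 → 7 → 6 → 5 → 2 → 1, closing the cycle (1, 7, 6, 5, 2).
Repeating from the next unused element and collecting all non-trivial cycles gives (1, 7, 6, 5, 2).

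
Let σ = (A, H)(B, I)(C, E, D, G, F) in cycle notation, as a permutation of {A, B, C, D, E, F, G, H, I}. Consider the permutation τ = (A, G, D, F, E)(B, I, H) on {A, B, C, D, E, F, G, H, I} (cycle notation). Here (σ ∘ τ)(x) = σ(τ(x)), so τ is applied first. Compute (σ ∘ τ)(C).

(σ ∘ τ)(C) = σ(τ(C)). τ(C) = C, then σ(C) = E. So (σ ∘ τ)(C) = E.

E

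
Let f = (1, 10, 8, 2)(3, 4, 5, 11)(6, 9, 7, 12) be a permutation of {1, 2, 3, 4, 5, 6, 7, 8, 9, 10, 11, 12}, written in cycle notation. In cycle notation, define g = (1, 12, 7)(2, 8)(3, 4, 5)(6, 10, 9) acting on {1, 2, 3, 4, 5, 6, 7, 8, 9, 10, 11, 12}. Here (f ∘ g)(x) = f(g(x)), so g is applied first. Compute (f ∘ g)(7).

First apply g: g(7) = 1, then f(1) = 10. Thus (f ∘ g)(7) = 10.

10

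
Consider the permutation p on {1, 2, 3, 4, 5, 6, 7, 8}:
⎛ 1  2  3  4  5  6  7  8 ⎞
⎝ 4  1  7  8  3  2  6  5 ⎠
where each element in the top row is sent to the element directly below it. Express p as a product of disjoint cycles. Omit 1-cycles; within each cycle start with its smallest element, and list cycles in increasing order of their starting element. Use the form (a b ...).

Iterating p from 1 gives 1 → 4 → 8 → 5 → 3 → 7 → 6 → 2 → 1; that is the 8-cycle (1 4 8 5 3 7 6 2).
Continuing from each remaining unvisited element yields (1 4 8 5 3 7 6 2).

(1 4 8 5 3 7 6 2)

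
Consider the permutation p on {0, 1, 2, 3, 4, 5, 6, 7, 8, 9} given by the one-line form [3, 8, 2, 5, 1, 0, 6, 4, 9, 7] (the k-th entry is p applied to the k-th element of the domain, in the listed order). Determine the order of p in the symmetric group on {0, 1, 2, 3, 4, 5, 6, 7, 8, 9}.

The disjoint-cycle form of p has cycle lengths 5, 3, 1, 1.
The order of p is the least common multiple of its cycle lengths: lcm(5, 3) = 15.

15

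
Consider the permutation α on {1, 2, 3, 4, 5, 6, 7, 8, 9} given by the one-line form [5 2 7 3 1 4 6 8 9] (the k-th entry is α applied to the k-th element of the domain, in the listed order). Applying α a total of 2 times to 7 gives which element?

4

Tracing 7 → 6 → … returns to 7 after 4 steps, so 7 lies in a 4-cycle (3 7 6 4).
Stepping 2 places around the cycle: 7 → 6 → 4.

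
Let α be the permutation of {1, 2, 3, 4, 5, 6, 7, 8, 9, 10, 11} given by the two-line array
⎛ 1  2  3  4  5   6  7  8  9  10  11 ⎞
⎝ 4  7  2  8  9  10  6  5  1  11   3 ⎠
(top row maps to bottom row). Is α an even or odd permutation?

odd

In disjoint-cycle form the cycle lengths are 6, 5.
A cycle is odd iff its length is even; α has 1 even-length cycle, so sgn(α) = (−1)^1 and α is odd.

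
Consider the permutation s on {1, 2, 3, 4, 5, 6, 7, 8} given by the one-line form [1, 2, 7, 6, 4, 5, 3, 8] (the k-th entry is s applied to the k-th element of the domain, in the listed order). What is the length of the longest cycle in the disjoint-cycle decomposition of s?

3

Decomposing into disjoint cycles gives (3, 7)(4, 6, 5); the longest has length 3.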